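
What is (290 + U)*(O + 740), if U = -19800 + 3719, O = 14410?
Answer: -239233650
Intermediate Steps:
U = -16081
(290 + U)*(O + 740) = (290 - 16081)*(14410 + 740) = -15791*15150 = -239233650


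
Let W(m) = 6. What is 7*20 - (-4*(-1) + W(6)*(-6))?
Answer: 172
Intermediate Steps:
7*20 - (-4*(-1) + W(6)*(-6)) = 7*20 - (-4*(-1) + 6*(-6)) = 140 - (4 - 36) = 140 - 1*(-32) = 140 + 32 = 172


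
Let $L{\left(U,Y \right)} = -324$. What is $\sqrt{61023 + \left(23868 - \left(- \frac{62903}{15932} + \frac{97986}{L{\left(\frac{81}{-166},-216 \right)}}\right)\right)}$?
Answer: $\frac{\sqrt{437917028006199}}{71694} \approx 291.89$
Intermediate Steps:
$\sqrt{61023 + \left(23868 - \left(- \frac{62903}{15932} + \frac{97986}{L{\left(\frac{81}{-166},-216 \right)}}\right)\right)} = \sqrt{61023 + \left(23868 - \left(- \frac{62903}{15932} - \frac{16331}{54}\right)\right)} = \sqrt{61023 + \left(23868 - - \frac{131791127}{430164}\right)} = \sqrt{61023 + \left(23868 + \left(\frac{16331}{54} + \frac{62903}{15932}\right)\right)} = \sqrt{61023 + \left(23868 + \frac{131791127}{430164}\right)} = \sqrt{61023 + \frac{10398945479}{430164}} = \sqrt{\frac{36648843251}{430164}} = \frac{\sqrt{437917028006199}}{71694}$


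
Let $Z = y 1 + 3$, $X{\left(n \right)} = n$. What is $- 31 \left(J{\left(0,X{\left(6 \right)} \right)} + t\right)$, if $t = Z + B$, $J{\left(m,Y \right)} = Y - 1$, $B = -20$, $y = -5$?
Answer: $527$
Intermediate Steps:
$Z = -2$ ($Z = \left(-5\right) 1 + 3 = -5 + 3 = -2$)
$J{\left(m,Y \right)} = -1 + Y$ ($J{\left(m,Y \right)} = Y - 1 = -1 + Y$)
$t = -22$ ($t = -2 - 20 = -22$)
$- 31 \left(J{\left(0,X{\left(6 \right)} \right)} + t\right) = - 31 \left(\left(-1 + 6\right) - 22\right) = - 31 \left(5 - 22\right) = \left(-31\right) \left(-17\right) = 527$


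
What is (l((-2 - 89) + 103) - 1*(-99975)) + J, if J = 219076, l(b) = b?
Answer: 319063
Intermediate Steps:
(l((-2 - 89) + 103) - 1*(-99975)) + J = (((-2 - 89) + 103) - 1*(-99975)) + 219076 = ((-91 + 103) + 99975) + 219076 = (12 + 99975) + 219076 = 99987 + 219076 = 319063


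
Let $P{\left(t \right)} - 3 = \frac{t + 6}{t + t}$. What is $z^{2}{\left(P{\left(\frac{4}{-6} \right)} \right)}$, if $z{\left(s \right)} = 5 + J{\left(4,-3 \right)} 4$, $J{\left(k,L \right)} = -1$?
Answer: $1$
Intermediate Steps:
$P{\left(t \right)} = 3 + \frac{6 + t}{2 t}$ ($P{\left(t \right)} = 3 + \frac{t + 6}{t + t} = 3 + \frac{6 + t}{2 t}$)
$z{\left(s \right)} = 1$ ($z{\left(s \right)} = 5 - 4 = 1$)
$z^{2}{\left(P{\left(\frac{4}{-6} \right)} \right)} = 1^{2} = 1$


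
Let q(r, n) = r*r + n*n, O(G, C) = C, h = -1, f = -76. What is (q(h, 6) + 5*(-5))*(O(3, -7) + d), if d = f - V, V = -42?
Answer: -492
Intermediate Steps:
q(r, n) = n² + r² (q(r, n) = r² + n² = n² + r²)
d = -34 (d = -76 - 1*(-42) = -76 + 42 = -34)
(q(h, 6) + 5*(-5))*(O(3, -7) + d) = ((6² + (-1)²) + 5*(-5))*(-7 - 34) = ((36 + 1) - 25)*(-41) = (37 - 25)*(-41) = 12*(-41) = -492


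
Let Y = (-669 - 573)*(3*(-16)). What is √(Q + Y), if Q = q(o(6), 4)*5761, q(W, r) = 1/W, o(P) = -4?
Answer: √232703/2 ≈ 241.20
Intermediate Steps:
Y = 59616 (Y = -1242*(-48) = 59616)
Q = -5761/4 (Q = 5761/(-4) = -¼*5761 = -5761/4 ≈ -1440.3)
√(Q + Y) = √(-5761/4 + 59616) = √(232703/4) = √232703/2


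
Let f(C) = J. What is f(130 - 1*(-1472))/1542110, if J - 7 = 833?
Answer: 84/154211 ≈ 0.00054471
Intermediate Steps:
J = 840 (J = 7 + 833 = 840)
f(C) = 840
f(130 - 1*(-1472))/1542110 = 840/1542110 = 840*(1/1542110) = 84/154211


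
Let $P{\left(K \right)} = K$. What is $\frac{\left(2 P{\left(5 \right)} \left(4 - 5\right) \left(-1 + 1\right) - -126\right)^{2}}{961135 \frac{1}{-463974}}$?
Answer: $- \frac{150327576}{19615} \approx -7663.9$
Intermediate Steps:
$\frac{\left(2 P{\left(5 \right)} \left(4 - 5\right) \left(-1 + 1\right) - -126\right)^{2}}{961135 \frac{1}{-463974}} = \frac{\left(2 \cdot 5 \left(4 - 5\right) \left(-1 + 1\right) - -126\right)^{2}}{961135 \frac{1}{-463974}} = \frac{\left(10 \left(\left(-1\right) 0\right) + 126\right)^{2}}{961135 \left(- \frac{1}{463974}\right)} = \frac{\left(10 \cdot 0 + 126\right)^{2}}{- \frac{137305}{66282}} = \left(0 + 126\right)^{2} \left(- \frac{66282}{137305}\right) = 126^{2} \left(- \frac{66282}{137305}\right) = 15876 \left(- \frac{66282}{137305}\right) = - \frac{150327576}{19615}$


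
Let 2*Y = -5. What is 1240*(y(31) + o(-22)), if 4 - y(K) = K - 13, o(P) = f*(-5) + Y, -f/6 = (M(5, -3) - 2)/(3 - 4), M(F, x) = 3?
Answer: -57660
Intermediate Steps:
Y = -5/2 (Y = (½)*(-5) = -5/2 ≈ -2.5000)
f = 6 (f = -6*(3 - 2)/(3 - 4) = -6/(-1) = -6*(-1) = 6)
o(P) = -65/2 (o(P) = 6*(-5) - 5/2 = -30 - 5/2 = -65/2)
y(K) = 17 - K (y(K) = 4 - (K - 13) = 4 - (-13 + K) = 4 + (13 - K) = 17 - K)
1240*(y(31) + o(-22)) = 1240*((17 - 1*31) - 65/2) = 1240*((17 - 31) - 65/2) = 1240*(-14 - 65/2) = 1240*(-93/2) = -57660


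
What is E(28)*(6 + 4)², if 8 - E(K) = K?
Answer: -2000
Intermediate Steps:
E(K) = 8 - K
E(28)*(6 + 4)² = (8 - 1*28)*(6 + 4)² = (8 - 28)*10² = -20*100 = -2000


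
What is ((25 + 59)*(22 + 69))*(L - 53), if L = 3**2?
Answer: -336336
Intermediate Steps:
L = 9
((25 + 59)*(22 + 69))*(L - 53) = ((25 + 59)*(22 + 69))*(9 - 53) = (84*91)*(-44) = 7644*(-44) = -336336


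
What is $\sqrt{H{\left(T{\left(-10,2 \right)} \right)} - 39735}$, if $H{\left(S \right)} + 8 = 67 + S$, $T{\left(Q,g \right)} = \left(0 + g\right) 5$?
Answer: $i \sqrt{39666} \approx 199.16 i$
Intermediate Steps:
$T{\left(Q,g \right)} = 5 g$ ($T{\left(Q,g \right)} = g 5 = 5 g$)
$H{\left(S \right)} = 59 + S$ ($H{\left(S \right)} = -8 + \left(67 + S\right) = 59 + S$)
$\sqrt{H{\left(T{\left(-10,2 \right)} \right)} - 39735} = \sqrt{\left(59 + 5 \cdot 2\right) - 39735} = \sqrt{\left(59 + 10\right) - 39735} = \sqrt{69 - 39735} = \sqrt{-39666} = i \sqrt{39666}$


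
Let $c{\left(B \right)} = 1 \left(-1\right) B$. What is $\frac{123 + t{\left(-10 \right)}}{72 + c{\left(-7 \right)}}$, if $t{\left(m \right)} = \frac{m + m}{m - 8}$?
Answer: $\frac{1117}{711} \approx 1.571$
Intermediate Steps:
$t{\left(m \right)} = \frac{2 m}{-8 + m}$
$c{\left(B \right)} = - B$
$\frac{123 + t{\left(-10 \right)}}{72 + c{\left(-7 \right)}} = \frac{123 + 2 \left(-10\right) \frac{1}{-8 - 10}}{72 - -7} = \frac{123 + 2 \left(-10\right) \frac{1}{-18}}{72 + 7} = \frac{123 + 2 \left(-10\right) \left(- \frac{1}{18}\right)}{79} = \left(123 + \frac{10}{9}\right) \frac{1}{79} = \frac{1117}{9} \cdot \frac{1}{79} = \frac{1117}{711}$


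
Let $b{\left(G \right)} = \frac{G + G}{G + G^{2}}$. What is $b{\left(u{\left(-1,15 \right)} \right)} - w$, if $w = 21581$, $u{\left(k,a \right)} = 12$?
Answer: $- \frac{280551}{13} \approx -21581.0$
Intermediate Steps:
$b{\left(G \right)} = \frac{2 G}{G + G^{2}}$
$b{\left(u{\left(-1,15 \right)} \right)} - w = \frac{2}{1 + 12} - 21581 = \frac{2}{13} - 21581 = - \frac{280551}{13}$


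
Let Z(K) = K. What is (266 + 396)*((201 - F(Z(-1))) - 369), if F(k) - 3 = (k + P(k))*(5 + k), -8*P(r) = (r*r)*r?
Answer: -110885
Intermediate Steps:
P(r) = -r³/8 (P(r) = -r*r*r/8 = -r²*r/8 = -r³/8)
F(k) = 3 + (5 + k)*(k - k³/8) (F(k) = 3 + (k - k³/8)*(5 + k) = 3 + (5 + k)*(k - k³/8))
(266 + 396)*((201 - F(Z(-1))) - 369) = (266 + 396)*((201 - (3 + (-1)² + 5*(-1) - 5/8*(-1)³ - ⅛*(-1)⁴)) - 369) = 662*((201 - (3 + 1 - 5 - 5/8*(-1) - ⅛*1)) - 369) = 662*((201 - (3 + 1 - 5 + 5/8 - ⅛)) - 369) = 662*((201 - 1*(-½)) - 369) = 662*((201 + ½) - 369) = 662*(403/2 - 369) = 662*(-335/2) = -110885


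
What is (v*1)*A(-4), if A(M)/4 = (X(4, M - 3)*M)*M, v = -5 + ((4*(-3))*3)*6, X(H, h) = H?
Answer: -56576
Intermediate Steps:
v = -221 (v = -5 - 12*3*6 = -5 - 36*6 = -5 - 216 = -221)
A(M) = 16*M² (A(M) = 4*((4*M)*M) = 4*(4*M²) = 16*M²)
(v*1)*A(-4) = (-221*1)*(16*(-4)²) = -3536*16 = -221*256 = -56576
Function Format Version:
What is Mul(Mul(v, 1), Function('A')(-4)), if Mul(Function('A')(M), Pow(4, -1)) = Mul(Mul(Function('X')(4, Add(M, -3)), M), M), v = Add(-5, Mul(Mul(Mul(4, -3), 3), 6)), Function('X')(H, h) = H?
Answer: -56576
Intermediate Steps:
v = -221 (v = Add(-5, Mul(Mul(-12, 3), 6)) = Add(-5, Mul(-36, 6)) = Add(-5, -216) = -221)
Function('A')(M) = Mul(16, Pow(M, 2)) (Function('A')(M) = Mul(4, Mul(Mul(4, M), M)) = Mul(4, Mul(4, Pow(M, 2))) = Mul(16, Pow(M, 2)))
Mul(Mul(v, 1), Function('A')(-4)) = Mul(Mul(-221, 1), Mul(16, Pow(-4, 2))) = Mul(-221, Mul(16, 16)) = Mul(-221, 256) = -56576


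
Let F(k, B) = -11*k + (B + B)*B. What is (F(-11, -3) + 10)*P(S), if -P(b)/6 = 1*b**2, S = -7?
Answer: -43806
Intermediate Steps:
F(k, B) = -11*k + 2*B**2 (F(k, B) = -11*k + (2*B)*B = -11*k + 2*B**2)
P(b) = -6*b**2
(F(-11, -3) + 10)*P(S) = ((-11*(-11) + 2*(-3)**2) + 10)*(-6*(-7)**2) = ((121 + 2*9) + 10)*(-6*49) = ((121 + 18) + 10)*(-294) = (139 + 10)*(-294) = 149*(-294) = -43806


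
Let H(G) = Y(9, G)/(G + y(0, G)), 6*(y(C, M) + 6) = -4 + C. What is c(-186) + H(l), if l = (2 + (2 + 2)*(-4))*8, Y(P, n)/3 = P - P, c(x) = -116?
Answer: -116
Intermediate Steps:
Y(P, n) = 0 (Y(P, n) = 3*(P - P) = 3*0 = 0)
l = -112 (l = (2 + 4*(-4))*8 = (2 - 16)*8 = -14*8 = -112)
y(C, M) = -20/3 + C/6 (y(C, M) = -6 + (-4 + C)/6 = -6 + (-2/3 + C/6) = -20/3 + C/6)
H(G) = 0 (H(G) = 0/(G + (-20/3 + (1/6)*0)) = 0/(G + (-20/3 + 0)) = 0/(G - 20/3) = 0/(-20/3 + G) = 0)
c(-186) + H(l) = -116 + 0 = -116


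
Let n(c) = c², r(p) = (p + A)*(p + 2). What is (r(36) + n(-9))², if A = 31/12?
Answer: 86174089/36 ≈ 2.3937e+6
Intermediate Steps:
A = 31/12 (A = 31*(1/12) = 31/12 ≈ 2.5833)
r(p) = (2 + p)*(31/12 + p) (r(p) = (p + 31/12)*(p + 2) = (31/12 + p)*(2 + p) = (2 + p)*(31/12 + p))
(r(36) + n(-9))² = ((31/6 + 36² + (55/12)*36) + (-9)²)² = ((31/6 + 1296 + 165) + 81)² = (8797/6 + 81)² = (9283/6)² = 86174089/36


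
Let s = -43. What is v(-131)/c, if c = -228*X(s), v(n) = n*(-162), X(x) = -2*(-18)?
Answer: -393/152 ≈ -2.5855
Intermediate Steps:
X(x) = 36
v(n) = -162*n
c = -8208 (c = -228*36 = -8208)
v(-131)/c = -162*(-131)/(-8208) = 21222*(-1/8208) = -393/152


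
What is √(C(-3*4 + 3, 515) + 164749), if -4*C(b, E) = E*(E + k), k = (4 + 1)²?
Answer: 2*√23806 ≈ 308.58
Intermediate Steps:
k = 25 (k = 5² = 25)
C(b, E) = -E*(25 + E)/4 (C(b, E) = -E*(E + 25)/4 = -E*(25 + E)/4)
√(C(-3*4 + 3, 515) + 164749) = √(-¼*515*(25 + 515) + 164749) = √(-¼*515*540 + 164749) = √(-69525 + 164749) = √95224 = 2*√23806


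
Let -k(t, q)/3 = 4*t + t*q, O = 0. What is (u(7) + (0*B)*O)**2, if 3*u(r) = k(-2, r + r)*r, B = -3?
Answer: 63504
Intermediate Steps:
k(t, q) = -12*t - 3*q*t (k(t, q) = -3*(4*t + t*q) = -3*(4*t + q*t) = -12*t - 3*q*t)
u(r) = r*(24 + 12*r)/3 (u(r) = ((-3*(-2)*(4 + (r + r)))*r)/3 = ((-3*(-2)*(4 + 2*r))*r)/3 = ((24 + 12*r)*r)/3 = (r*(24 + 12*r))/3 = r*(24 + 12*r)/3)
(u(7) + (0*B)*O)**2 = (4*7*(2 + 7) + (0*(-3))*0)**2 = (4*7*9 + 0*0)**2 = (252 + 0)**2 = 252**2 = 63504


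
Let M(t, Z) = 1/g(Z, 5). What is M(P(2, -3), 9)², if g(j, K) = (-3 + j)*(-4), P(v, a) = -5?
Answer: 1/576 ≈ 0.0017361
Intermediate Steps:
g(j, K) = 12 - 4*j
M(t, Z) = 1/(12 - 4*Z)
M(P(2, -3), 9)² = (-1/(-12 + 4*9))² = (-1/(-12 + 36))² = (-1/24)² = 1/576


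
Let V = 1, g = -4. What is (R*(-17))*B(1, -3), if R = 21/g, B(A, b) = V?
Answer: 357/4 ≈ 89.250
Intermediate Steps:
B(A, b) = 1
R = -21/4 (R = 21/(-4) = 21*(-1/4) = -21/4 ≈ -5.2500)
(R*(-17))*B(1, -3) = -21/4*(-17)*1 = (357/4)*1 = 357/4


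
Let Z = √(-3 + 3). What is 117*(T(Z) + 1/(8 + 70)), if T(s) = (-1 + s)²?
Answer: 237/2 ≈ 118.50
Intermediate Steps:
Z = 0 (Z = √0 = 0)
117*(T(Z) + 1/(8 + 70)) = 117*((-1 + 0)² + 1/(8 + 70)) = 117*((-1)² + 1/78) = 117*(1 + 1/78) = 117*(79/78) = 237/2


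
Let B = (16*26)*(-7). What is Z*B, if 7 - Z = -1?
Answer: -23296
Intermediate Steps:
Z = 8 (Z = 7 - 1*(-1) = 7 + 1 = 8)
B = -2912 (B = 416*(-7) = -2912)
Z*B = 8*(-2912) = -23296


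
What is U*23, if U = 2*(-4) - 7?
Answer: -345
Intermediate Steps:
U = -15 (U = -8 - 7 = -15)
U*23 = -15*23 = -345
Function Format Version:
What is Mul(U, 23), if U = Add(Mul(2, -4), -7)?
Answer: -345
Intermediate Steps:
U = -15 (U = Add(-8, -7) = -15)
Mul(U, 23) = Mul(-15, 23) = -345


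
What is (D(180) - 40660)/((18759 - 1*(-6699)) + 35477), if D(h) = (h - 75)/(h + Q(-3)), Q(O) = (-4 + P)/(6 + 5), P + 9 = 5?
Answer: -16036073/24032764 ≈ -0.66726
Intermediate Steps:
P = -4 (P = -9 + 5 = -4)
Q(O) = -8/11 (Q(O) = (-4 - 4)/(6 + 5) = -8/11)
D(h) = (-75 + h)/(-8/11 + h) (D(h) = (h - 75)/(h - 8/11) = (-75 + h)/(-8/11 + h))
(D(180) - 40660)/((18759 - 1*(-6699)) + 35477) = (11*(-75 + 180)/(-8 + 11*180) - 40660)/((18759 - 1*(-6699)) + 35477) = (11*105/(-8 + 1980) - 40660)/((18759 + 6699) + 35477) = (11*105/1972 - 40660)/(25458 + 35477) = (11*(1/1972)*105 - 40660)/60935 = (1155/1972 - 40660)*(1/60935) = -80180365/1972*1/60935 = -16036073/24032764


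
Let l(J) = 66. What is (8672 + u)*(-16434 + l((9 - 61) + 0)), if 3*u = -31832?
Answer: 31732096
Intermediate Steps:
u = -31832/3 (u = (⅓)*(-31832) = -31832/3 ≈ -10611.)
(8672 + u)*(-16434 + l((9 - 61) + 0)) = (8672 - 31832/3)*(-16434 + 66) = -5816/3*(-16368) = 31732096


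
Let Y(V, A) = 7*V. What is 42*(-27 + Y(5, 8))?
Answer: 336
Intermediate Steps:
42*(-27 + Y(5, 8)) = 42*(-27 + 7*5) = 42*(-27 + 35) = 42*8 = 336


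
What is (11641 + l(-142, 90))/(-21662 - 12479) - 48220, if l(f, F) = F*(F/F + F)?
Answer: -1646298851/34141 ≈ -48221.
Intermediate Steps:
l(f, F) = F*(1 + F)
(11641 + l(-142, 90))/(-21662 - 12479) - 48220 = (11641 + 90*(1 + 90))/(-21662 - 12479) - 48220 = (11641 + 90*91)/(-34141) - 48220 = (11641 + 8190)*(-1/34141) - 48220 = 19831*(-1/34141) - 48220 = -19831/34141 - 48220 = -1646298851/34141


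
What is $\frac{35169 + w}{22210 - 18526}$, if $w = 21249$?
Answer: $\frac{9403}{614} \approx 15.314$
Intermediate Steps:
$\frac{35169 + w}{22210 - 18526} = \frac{35169 + 21249}{22210 - 18526} = \frac{56418}{3684} = 56418 \cdot \frac{1}{3684} = \frac{9403}{614}$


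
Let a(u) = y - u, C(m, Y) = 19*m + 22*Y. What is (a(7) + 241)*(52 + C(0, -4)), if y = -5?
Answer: -8244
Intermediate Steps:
a(u) = -5 - u
(a(7) + 241)*(52 + C(0, -4)) = ((-5 - 1*7) + 241)*(52 + (19*0 + 22*(-4))) = ((-5 - 7) + 241)*(52 + (0 - 88)) = (-12 + 241)*(52 - 88) = 229*(-36) = -8244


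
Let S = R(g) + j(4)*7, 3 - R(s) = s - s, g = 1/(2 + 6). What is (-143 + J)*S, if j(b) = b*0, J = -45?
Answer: -564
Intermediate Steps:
j(b) = 0
g = 1/8 ≈ 0.12500
R(s) = 3 (R(s) = 3 - (s - s) = 3 - 1*0 = 3 + 0 = 3)
S = 3 (S = 3 + 0*7 = 3 + 0 = 3)
(-143 + J)*S = (-143 - 45)*3 = -188*3 = -564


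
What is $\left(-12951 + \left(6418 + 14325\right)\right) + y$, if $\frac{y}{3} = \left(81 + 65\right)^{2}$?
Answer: $71740$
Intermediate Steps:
$y = 63948$ ($y = 3 \left(81 + 65\right)^{2} = 3 \cdot 146^{2} = 3 \cdot 21316 = 63948$)
$\left(-12951 + \left(6418 + 14325\right)\right) + y = \left(-12951 + \left(6418 + 14325\right)\right) + 63948 = \left(-12951 + 20743\right) + 63948 = 7792 + 63948 = 71740$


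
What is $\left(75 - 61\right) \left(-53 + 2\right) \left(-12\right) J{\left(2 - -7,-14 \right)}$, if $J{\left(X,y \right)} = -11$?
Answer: $-94248$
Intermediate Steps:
$\left(75 - 61\right) \left(-53 + 2\right) \left(-12\right) J{\left(2 - -7,-14 \right)} = \left(75 - 61\right) \left(-53 + 2\right) \left(-12\right) \left(-11\right) = 14 \left(-51\right) \left(-12\right) \left(-11\right) = \left(-714\right) \left(-12\right) \left(-11\right) = 8568 \left(-11\right) = -94248$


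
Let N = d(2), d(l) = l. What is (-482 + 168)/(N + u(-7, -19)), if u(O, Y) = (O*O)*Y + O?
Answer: 157/468 ≈ 0.33547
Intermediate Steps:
u(O, Y) = O + Y*O² (u(O, Y) = O²*Y + O = Y*O² + O = O + Y*O²)
N = 2
(-482 + 168)/(N + u(-7, -19)) = (-482 + 168)/(2 - 7*(1 - 7*(-19))) = -314/(2 - 7*(1 + 133)) = -314/(2 - 7*134) = -314/(2 - 938) = -314/(-936) = -314*(-1/936) = 157/468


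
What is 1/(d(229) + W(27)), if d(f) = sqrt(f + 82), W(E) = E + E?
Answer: 54/2605 - sqrt(311)/2605 ≈ 0.013960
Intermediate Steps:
W(E) = 2*E
d(f) = sqrt(82 + f)
1/(d(229) + W(27)) = 1/(sqrt(82 + 229) + 2*27) = 1/(sqrt(311) + 54) = 1/(54 + sqrt(311))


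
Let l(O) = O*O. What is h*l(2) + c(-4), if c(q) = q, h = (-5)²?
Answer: 96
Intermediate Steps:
h = 25
l(O) = O²
h*l(2) + c(-4) = 25*2² - 4 = 25*4 - 4 = 100 - 4 = 96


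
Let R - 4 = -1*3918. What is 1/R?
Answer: -1/3914 ≈ -0.00025549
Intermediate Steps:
R = -3914 (R = 4 - 1*3918 = 4 - 3918 = -3914)
1/R = 1/(-3914) = -1/3914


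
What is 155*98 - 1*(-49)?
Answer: 15239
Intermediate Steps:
155*98 - 1*(-49) = 15190 + 49 = 15239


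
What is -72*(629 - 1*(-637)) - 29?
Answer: -91181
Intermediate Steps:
-72*(629 - 1*(-637)) - 29 = -72*(629 + 637) - 29 = -72*1266 - 29 = -91152 - 29 = -91181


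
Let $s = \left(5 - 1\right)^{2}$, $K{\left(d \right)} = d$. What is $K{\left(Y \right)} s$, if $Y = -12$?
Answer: $-192$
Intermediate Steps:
$s = 16$ ($s = 4^{2} = 16$)
$K{\left(Y \right)} s = \left(-12\right) 16 = -192$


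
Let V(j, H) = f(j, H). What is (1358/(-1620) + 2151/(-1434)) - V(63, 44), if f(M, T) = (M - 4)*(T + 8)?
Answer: -1243487/405 ≈ -3070.3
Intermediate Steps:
f(M, T) = (-4 + M)*(8 + T)
V(j, H) = -32 - 4*H + 8*j + H*j (V(j, H) = -32 - 4*H + 8*j + j*H = -32 - 4*H + 8*j + H*j)
(1358/(-1620) + 2151/(-1434)) - V(63, 44) = (1358/(-1620) + 2151/(-1434)) - (-32 - 4*44 + 8*63 + 44*63) = (1358*(-1/1620) + 2151*(-1/1434)) - (-32 - 176 + 504 + 2772) = (-679/810 - 3/2) - 1*3068 = -947/405 - 3068 = -1243487/405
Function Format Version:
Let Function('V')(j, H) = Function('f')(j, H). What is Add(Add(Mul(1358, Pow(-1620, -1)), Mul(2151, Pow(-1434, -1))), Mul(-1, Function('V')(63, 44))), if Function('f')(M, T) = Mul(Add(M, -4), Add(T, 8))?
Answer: Rational(-1243487, 405) ≈ -3070.3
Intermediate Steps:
Function('f')(M, T) = Mul(Add(-4, M), Add(8, T))
Function('V')(j, H) = Add(-32, Mul(-4, H), Mul(8, j), Mul(H, j)) (Function('V')(j, H) = Add(-32, Mul(-4, H), Mul(8, j), Mul(j, H)) = Add(-32, Mul(-4, H), Mul(8, j), Mul(H, j)))
Add(Add(Mul(1358, Pow(-1620, -1)), Mul(2151, Pow(-1434, -1))), Mul(-1, Function('V')(63, 44))) = Add(Add(Mul(1358, Pow(-1620, -1)), Mul(2151, Pow(-1434, -1))), Mul(-1, Add(-32, Mul(-4, 44), Mul(8, 63), Mul(44, 63)))) = Add(Add(Mul(1358, Rational(-1, 1620)), Mul(2151, Rational(-1, 1434))), Mul(-1, Add(-32, -176, 504, 2772))) = Add(Add(Rational(-679, 810), Rational(-3, 2)), Mul(-1, 3068)) = Add(Rational(-947, 405), -3068) = Rational(-1243487, 405)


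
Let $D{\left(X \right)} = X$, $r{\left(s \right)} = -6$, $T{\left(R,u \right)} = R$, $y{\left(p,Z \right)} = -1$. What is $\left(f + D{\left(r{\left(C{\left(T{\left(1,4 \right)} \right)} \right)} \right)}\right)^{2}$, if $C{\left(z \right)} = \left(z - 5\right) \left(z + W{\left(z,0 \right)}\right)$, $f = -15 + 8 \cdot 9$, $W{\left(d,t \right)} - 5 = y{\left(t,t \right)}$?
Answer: $2601$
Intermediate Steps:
$W{\left(d,t \right)} = 4$ ($W{\left(d,t \right)} = 5 - 1 = 4$)
$f = 57$ ($f = -15 + 72 = 57$)
$C{\left(z \right)} = \left(-5 + z\right) \left(4 + z\right)$ ($C{\left(z \right)} = \left(z - 5\right) \left(z + 4\right) = \left(-5 + z\right) \left(4 + z\right)$)
$\left(f + D{\left(r{\left(C{\left(T{\left(1,4 \right)} \right)} \right)} \right)}\right)^{2} = \left(57 - 6\right)^{2} = 51^{2} = 2601$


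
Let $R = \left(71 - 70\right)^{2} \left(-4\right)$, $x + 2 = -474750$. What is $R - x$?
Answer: $474748$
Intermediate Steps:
$x = -474752$ ($x = -2 - 474750 = -474752$)
$R = -4$ ($R = 1^{2} \left(-4\right) = 1 \left(-4\right) = -4$)
$R - x = -4 - -474752 = -4 + 474752 = 474748$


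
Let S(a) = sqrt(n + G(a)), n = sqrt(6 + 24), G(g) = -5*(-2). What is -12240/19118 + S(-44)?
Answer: -6120/9559 + sqrt(10 + sqrt(30)) ≈ 3.2939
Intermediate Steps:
G(g) = 10
n = sqrt(30) ≈ 5.4772
S(a) = sqrt(10 + sqrt(30)) (S(a) = sqrt(sqrt(30) + 10) = sqrt(10 + sqrt(30)))
-12240/19118 + S(-44) = -12240/19118 + sqrt(10 + sqrt(30)) = -12240*1/19118 + sqrt(10 + sqrt(30)) = -6120/9559 + sqrt(10 + sqrt(30))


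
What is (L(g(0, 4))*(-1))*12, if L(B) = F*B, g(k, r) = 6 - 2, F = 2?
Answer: -96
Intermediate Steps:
g(k, r) = 4
L(B) = 2*B
(L(g(0, 4))*(-1))*12 = ((2*4)*(-1))*12 = (8*(-1))*12 = -8*12 = -96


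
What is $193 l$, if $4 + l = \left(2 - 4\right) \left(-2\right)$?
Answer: $0$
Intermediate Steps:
$l = 0$ ($l = -4 + \left(2 - 4\right) \left(-2\right) = -4 - -4 = -4 + 4 = 0$)
$193 l = 193 \cdot 0 = 0$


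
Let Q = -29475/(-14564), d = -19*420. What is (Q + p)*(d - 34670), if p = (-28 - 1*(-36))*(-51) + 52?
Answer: 109936964425/7282 ≈ 1.5097e+7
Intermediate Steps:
d = -7980
p = -356 (p = (-28 + 36)*(-51) + 52 = 8*(-51) + 52 = -408 + 52 = -356)
Q = 29475/14564 (Q = -29475*(-1/14564) = 29475/14564 ≈ 2.0238)
(Q + p)*(d - 34670) = (29475/14564 - 356)*(-7980 - 34670) = -5155309/14564*(-42650) = 109936964425/7282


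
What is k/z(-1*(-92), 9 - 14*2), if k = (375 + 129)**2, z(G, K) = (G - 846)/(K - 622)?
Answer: 81412128/377 ≈ 2.1595e+5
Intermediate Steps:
z(G, K) = (-846 + G)/(-622 + K)
k = 254016 (k = 504**2 = 254016)
k/z(-1*(-92), 9 - 14*2) = 254016/(((-846 - 1*(-92))/(-622 + (9 - 14*2)))) = 254016/(((-846 + 92)/(-622 + (9 - 28)))) = 254016/((-754/(-622 - 19))) = 254016/((-754/(-641))) = 254016/((-1/641*(-754))) = 254016/(754/641) = 254016*(641/754) = 81412128/377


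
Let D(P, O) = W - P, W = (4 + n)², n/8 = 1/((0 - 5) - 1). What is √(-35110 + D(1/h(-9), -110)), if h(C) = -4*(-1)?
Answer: I*√1263713/6 ≈ 187.36*I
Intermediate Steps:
h(C) = 4
n = -4/3 (n = 8/((0 - 5) - 1) = 8/(-5 - 1) = 8/(-6) = 8*(-⅙) = -4/3 ≈ -1.3333)
W = 64/9 (W = (4 - 4/3)² = (8/3)² = 64/9 ≈ 7.1111)
D(P, O) = 64/9 - P
√(-35110 + D(1/h(-9), -110)) = √(-35110 + (64/9 - 1/4)) = √(-35110 + (64/9 - 1*¼)) = √(-35110 + (64/9 - ¼)) = √(-35110 + 247/36) = √(-1263713/36) = I*√1263713/6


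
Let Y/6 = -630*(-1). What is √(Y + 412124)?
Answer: 4*√25994 ≈ 644.91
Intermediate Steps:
Y = 3780 (Y = 6*(-630*(-1)) = 6*630 = 3780)
√(Y + 412124) = √(3780 + 412124) = √415904 = 4*√25994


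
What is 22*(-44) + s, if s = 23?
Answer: -945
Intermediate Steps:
22*(-44) + s = 22*(-44) + 23 = -968 + 23 = -945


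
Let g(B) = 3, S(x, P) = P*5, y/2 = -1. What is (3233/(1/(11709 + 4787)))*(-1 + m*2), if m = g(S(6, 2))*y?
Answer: -693310384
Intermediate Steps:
y = -2 (y = 2*(-1) = -2)
S(x, P) = 5*P
m = -6 (m = 3*(-2) = -6)
(3233/(1/(11709 + 4787)))*(-1 + m*2) = (3233/(1/(11709 + 4787)))*(-1 - 6*2) = (3233/(1/16496))*(-1 - 12) = (3233/(1/16496))*(-13) = (3233*16496)*(-13) = 53331568*(-13) = -693310384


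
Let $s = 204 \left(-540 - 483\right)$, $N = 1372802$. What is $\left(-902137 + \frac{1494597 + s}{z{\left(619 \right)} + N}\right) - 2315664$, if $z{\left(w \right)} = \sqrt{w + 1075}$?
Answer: $- \frac{606421879258965170}{188458532951} - \frac{2828991 \sqrt{14}}{376917065902} \approx -3.2178 \cdot 10^{6}$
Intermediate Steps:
$s = -208692$ ($s = 204 \left(-1023\right) = -208692$)
$z{\left(w \right)} = \sqrt{1075 + w}$
$\left(-902137 + \frac{1494597 + s}{z{\left(619 \right)} + N}\right) - 2315664 = \left(-902137 + \frac{1494597 - 208692}{\sqrt{1075 + 619} + 1372802}\right) - 2315664 = \left(-902137 + \frac{1285905}{\sqrt{1694} + 1372802}\right) - 2315664 = \left(-902137 + \frac{1285905}{11 \sqrt{14} + 1372802}\right) - 2315664 = \left(-902137 + \frac{1285905}{1372802 + 11 \sqrt{14}}\right) - 2315664 = -3217801 + \frac{1285905}{1372802 + 11 \sqrt{14}}$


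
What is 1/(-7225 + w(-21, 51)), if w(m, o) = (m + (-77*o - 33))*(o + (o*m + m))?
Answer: 1/4136996 ≈ 2.4172e-7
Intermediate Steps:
w(m, o) = (-33 + m - 77*o)*(m + o + m*o) (w(m, o) = (m + (-33 - 77*o))*(o + (m*o + m)) = (-33 + m - 77*o)*(o + (m + m*o)) = (-33 + m - 77*o)*(m + o + m*o))
1/(-7225 + w(-21, 51)) = 1/(-7225 + ((-21)² - 77*51² - 33*(-21) - 33*51 + 51*(-21)² - 109*(-21)*51 - 77*(-21)*51²)) = 1/(-7225 + (441 - 77*2601 + 693 - 1683 + 51*441 + 116739 - 77*(-21)*2601)) = 1/(-7225 + (441 - 200277 + 693 - 1683 + 22491 + 116739 + 4205817)) = 1/(-7225 + 4144221) = 1/4136996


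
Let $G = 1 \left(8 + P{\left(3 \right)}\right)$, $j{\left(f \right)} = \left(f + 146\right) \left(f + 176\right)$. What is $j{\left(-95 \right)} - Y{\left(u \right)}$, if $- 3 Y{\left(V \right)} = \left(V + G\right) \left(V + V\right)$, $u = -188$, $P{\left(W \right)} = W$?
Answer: $26315$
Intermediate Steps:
$j{\left(f \right)} = \left(146 + f\right) \left(176 + f\right)$
$G = 11$ ($G = 1 \left(8 + 3\right) = 1 \cdot 11 = 11$)
$Y{\left(V \right)} = - \frac{2 V \left(11 + V\right)}{3}$ ($Y{\left(V \right)} = - \frac{\left(V + 11\right) \left(V + V\right)}{3} = - \frac{\left(11 + V\right) 2 V}{3} = - \frac{2 V \left(11 + V\right)}{3}$)
$j{\left(-95 \right)} - Y{\left(u \right)} = \left(25696 + \left(-95\right)^{2} + 322 \left(-95\right)\right) - \left(- \frac{2}{3}\right) \left(-188\right) \left(11 - 188\right) = \left(25696 + 9025 - 30590\right) - \left(- \frac{2}{3}\right) \left(-188\right) \left(-177\right) = 4131 - -22184 = 4131 + 22184 = 26315$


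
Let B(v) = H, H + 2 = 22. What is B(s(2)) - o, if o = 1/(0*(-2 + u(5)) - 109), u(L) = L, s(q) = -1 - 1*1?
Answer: 2181/109 ≈ 20.009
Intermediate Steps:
s(q) = -2 (s(q) = -1 - 1 = -2)
H = 20 (H = -2 + 22 = 20)
B(v) = 20
o = -1/109 (o = 1/(0*(-2 + 5) - 109) = 1/(0*3 - 109) = 1/(0 - 109) = 1/(-109) = -1/109 ≈ -0.0091743)
B(s(2)) - o = 20 - 1*(-1/109) = 20 + 1/109 = 2181/109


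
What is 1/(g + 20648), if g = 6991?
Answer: 1/27639 ≈ 3.6181e-5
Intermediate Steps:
1/(g + 20648) = 1/(6991 + 20648) = 1/27639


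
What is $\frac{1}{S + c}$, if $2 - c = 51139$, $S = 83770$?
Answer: $\frac{1}{32633} \approx 3.0644 \cdot 10^{-5}$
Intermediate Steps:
$c = -51137$ ($c = 2 - 51139 = -51137$)
$\frac{1}{S + c} = \frac{1}{83770 - 51137} = \frac{1}{32633}$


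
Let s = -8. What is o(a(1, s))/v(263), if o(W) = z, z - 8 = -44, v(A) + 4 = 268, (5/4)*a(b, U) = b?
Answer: -3/22 ≈ -0.13636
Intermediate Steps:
a(b, U) = 4*b/5
v(A) = 264 (v(A) = -4 + 268 = 264)
z = -36 (z = 8 - 44 = -36)
o(W) = -36
o(a(1, s))/v(263) = -36/264 = -36*1/264 = -3/22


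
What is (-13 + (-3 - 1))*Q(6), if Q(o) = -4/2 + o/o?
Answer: 17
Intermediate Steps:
Q(o) = -1 (Q(o) = -4*½ + 1 = -2 + 1 = -1)
(-13 + (-3 - 1))*Q(6) = (-13 + (-3 - 1))*(-1) = (-13 - 4)*(-1) = -17*(-1) = 17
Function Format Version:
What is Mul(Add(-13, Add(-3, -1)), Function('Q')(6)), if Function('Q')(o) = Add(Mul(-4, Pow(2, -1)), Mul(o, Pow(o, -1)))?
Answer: 17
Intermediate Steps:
Function('Q')(o) = -1 (Function('Q')(o) = Add(Mul(-4, Rational(1, 2)), 1) = Add(-2, 1) = -1)
Mul(Add(-13, Add(-3, -1)), Function('Q')(6)) = Mul(Add(-13, Add(-3, -1)), -1) = Mul(Add(-13, -4), -1) = Mul(-17, -1) = 17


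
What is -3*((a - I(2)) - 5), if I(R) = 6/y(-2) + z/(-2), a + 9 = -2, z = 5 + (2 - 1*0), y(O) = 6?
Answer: 81/2 ≈ 40.500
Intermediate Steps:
z = 7 (z = 5 + (2 + 0) = 5 + 2 = 7)
a = -11 (a = -9 - 2 = -11)
I(R) = -5/2 (I(R) = 6/6 + 7/(-2) = 6*(⅙) + 7*(-½) = 1 - 7/2 = -5/2)
-3*((a - I(2)) - 5) = -3*((-11 - 1*(-5/2)) - 5) = -3*((-11 + 5/2) - 5) = -3*(-17/2 - 5) = -3*(-27/2) = 81/2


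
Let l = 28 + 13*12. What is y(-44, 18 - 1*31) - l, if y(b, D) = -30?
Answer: -214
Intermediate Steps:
l = 184 (l = 28 + 156 = 184)
y(-44, 18 - 1*31) - l = -30 - 1*184 = -30 - 184 = -214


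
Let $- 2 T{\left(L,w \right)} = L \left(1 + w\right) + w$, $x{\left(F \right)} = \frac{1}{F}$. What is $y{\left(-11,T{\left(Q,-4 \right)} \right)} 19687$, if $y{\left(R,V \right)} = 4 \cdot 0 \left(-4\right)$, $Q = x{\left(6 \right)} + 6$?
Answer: $0$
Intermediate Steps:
$Q = \frac{37}{6}$ ($Q = \frac{1}{6} + 6 = \frac{37}{6} \approx 6.1667$)
$T{\left(L,w \right)} = - \frac{w}{2} - \frac{L \left(1 + w\right)}{2}$ ($T{\left(L,w \right)} = - \frac{L \left(1 + w\right) + w}{2} = - \frac{w + L \left(1 + w\right)}{2} = - \frac{w}{2} - \frac{L \left(1 + w\right)}{2}$)
$y{\left(R,V \right)} = 0$ ($y{\left(R,V \right)} = 0 \left(-4\right) = 0$)
$y{\left(-11,T{\left(Q,-4 \right)} \right)} 19687 = 0 \cdot 19687 = 0$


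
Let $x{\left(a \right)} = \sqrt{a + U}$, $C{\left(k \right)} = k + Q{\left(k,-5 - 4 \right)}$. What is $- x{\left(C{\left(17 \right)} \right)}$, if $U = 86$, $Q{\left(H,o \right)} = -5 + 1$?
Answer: $- 3 \sqrt{11} \approx -9.9499$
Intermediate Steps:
$Q{\left(H,o \right)} = -4$
$C{\left(k \right)} = -4 + k$ ($C{\left(k \right)} = k - 4 = -4 + k$)
$x{\left(a \right)} = \sqrt{86 + a}$ ($x{\left(a \right)} = \sqrt{a + 86} = \sqrt{86 + a}$)
$- x{\left(C{\left(17 \right)} \right)} = - \sqrt{86 + \left(-4 + 17\right)} = - \sqrt{86 + 13} = - \sqrt{99} = - 3 \sqrt{11}$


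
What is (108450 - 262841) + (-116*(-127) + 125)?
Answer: -139534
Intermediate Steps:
(108450 - 262841) + (-116*(-127) + 125) = -154391 + (14732 + 125) = -154391 + 14857 = -139534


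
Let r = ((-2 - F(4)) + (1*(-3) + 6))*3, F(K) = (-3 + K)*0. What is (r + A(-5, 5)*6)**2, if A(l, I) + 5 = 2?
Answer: 225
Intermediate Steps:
A(l, I) = -3 (A(l, I) = -5 + 2 = -3)
F(K) = 0
r = 3 (r = ((-2 - 1*0) + (1*(-3) + 6))*3 = ((-2 + 0) + (-3 + 6))*3 = (-2 + 3)*3 = 1*3 = 3)
(r + A(-5, 5)*6)**2 = (3 - 3*6)**2 = (3 - 18)**2 = (-15)**2 = 225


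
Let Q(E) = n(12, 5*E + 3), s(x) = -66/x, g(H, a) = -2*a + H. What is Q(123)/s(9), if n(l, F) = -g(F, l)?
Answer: 81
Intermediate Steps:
g(H, a) = H - 2*a
n(l, F) = -F + 2*l (n(l, F) = -(F - 2*l) = -F + 2*l)
Q(E) = 21 - 5*E (Q(E) = -(5*E + 3) + 2*12 = -(3 + 5*E) + 24 = (-3 - 5*E) + 24 = 21 - 5*E)
Q(123)/s(9) = (21 - 5*123)/((-66/9)) = (21 - 615)/((-66*⅑)) = -594/(-22/3) = -594*(-3/22) = 81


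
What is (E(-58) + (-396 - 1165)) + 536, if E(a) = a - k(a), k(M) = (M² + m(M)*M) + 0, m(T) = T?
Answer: -7811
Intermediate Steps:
k(M) = 2*M² (k(M) = (M² + M*M) + 0 = (M² + M²) + 0 = 2*M² + 0 = 2*M²)
E(a) = a - 2*a²
(E(-58) + (-396 - 1165)) + 536 = (-58*(1 - 2*(-58)) + (-396 - 1165)) + 536 = (-58*(1 + 116) - 1561) + 536 = (-58*117 - 1561) + 536 = (-6786 - 1561) + 536 = -8347 + 536 = -7811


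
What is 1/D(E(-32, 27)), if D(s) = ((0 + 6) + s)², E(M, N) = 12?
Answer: 1/324 ≈ 0.0030864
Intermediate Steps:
D(s) = (6 + s)²
1/D(E(-32, 27)) = 1/((6 + 12)²) = 1/(18²) = 1/324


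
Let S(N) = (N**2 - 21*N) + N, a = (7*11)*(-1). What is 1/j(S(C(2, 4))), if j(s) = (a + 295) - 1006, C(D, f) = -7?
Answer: -1/788 ≈ -0.0012690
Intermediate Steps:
a = -77 (a = 77*(-1) = -77)
S(N) = N**2 - 20*N
j(s) = -788 (j(s) = (-77 + 295) - 1006 = 218 - 1006 = -788)
1/j(S(C(2, 4))) = 1/(-788) = -1/788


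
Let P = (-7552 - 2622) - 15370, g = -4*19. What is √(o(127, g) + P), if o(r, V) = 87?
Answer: I*√25457 ≈ 159.55*I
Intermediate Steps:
g = -76
P = -25544 (P = -10174 - 15370 = -25544)
√(o(127, g) + P) = √(87 - 25544) = √(-25457) = I*√25457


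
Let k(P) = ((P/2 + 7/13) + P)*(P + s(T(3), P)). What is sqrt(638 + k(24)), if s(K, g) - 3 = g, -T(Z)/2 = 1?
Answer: sqrt(422747)/13 ≈ 50.015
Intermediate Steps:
T(Z) = -2 (T(Z) = -2*1 = -2)
s(K, g) = 3 + g
k(P) = (3 + 2*P)*(7/13 + 3*P/2) (k(P) = ((P/2 + 7/13) + P)*(P + (3 + P)) = ((P*(1/2) + 7*(1/13)) + P)*(3 + 2*P) = ((P/2 + 7/13) + P)*(3 + 2*P) = ((7/13 + P/2) + P)*(3 + 2*P) = (7/13 + 3*P/2)*(3 + 2*P) = (3 + 2*P)*(7/13 + 3*P/2))
sqrt(638 + k(24)) = sqrt(638 + (21/13 + 3*24**2 + (145/26)*24)) = sqrt(638 + (21/13 + 3*576 + 1740/13)) = sqrt(638 + (21/13 + 1728 + 1740/13)) = sqrt(638 + 24225/13) = sqrt(32519/13) = sqrt(422747)/13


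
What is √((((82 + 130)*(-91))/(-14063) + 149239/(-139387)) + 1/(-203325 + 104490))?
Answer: 2*√1176880037788041643869285/3953802159615 ≈ 0.54876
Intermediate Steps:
√((((82 + 130)*(-91))/(-14063) + 149239/(-139387)) + 1/(-203325 + 104490)) = √(((212*(-91))*(-1/14063) + 149239*(-1/139387)) + 1/(-98835)) = √((-19292*(-1/14063) - 149239/139387) - 1/98835) = √((2756/2009 - 149239/139387) - 1/98835) = √(84329421/280028483 - 1/98835) = √(8334418296052/27676615117305) = 2*√1176880037788041643869285/3953802159615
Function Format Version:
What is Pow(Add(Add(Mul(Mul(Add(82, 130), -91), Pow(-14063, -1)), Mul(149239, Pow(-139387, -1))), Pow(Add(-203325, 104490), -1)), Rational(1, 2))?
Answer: Mul(Rational(2, 3953802159615), Pow(1176880037788041643869285, Rational(1, 2))) ≈ 0.54876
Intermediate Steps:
Pow(Add(Add(Mul(Mul(Add(82, 130), -91), Pow(-14063, -1)), Mul(149239, Pow(-139387, -1))), Pow(Add(-203325, 104490), -1)), Rational(1, 2)) = Pow(Add(Add(Mul(Mul(212, -91), Rational(-1, 14063)), Mul(149239, Rational(-1, 139387))), Pow(-98835, -1)), Rational(1, 2)) = Pow(Add(Add(Mul(-19292, Rational(-1, 14063)), Rational(-149239, 139387)), Rational(-1, 98835)), Rational(1, 2)) = Pow(Add(Add(Rational(2756, 2009), Rational(-149239, 139387)), Rational(-1, 98835)), Rational(1, 2)) = Pow(Add(Rational(84329421, 280028483), Rational(-1, 98835)), Rational(1, 2)) = Pow(Rational(8334418296052, 27676615117305), Rational(1, 2)) = Mul(Rational(2, 3953802159615), Pow(1176880037788041643869285, Rational(1, 2)))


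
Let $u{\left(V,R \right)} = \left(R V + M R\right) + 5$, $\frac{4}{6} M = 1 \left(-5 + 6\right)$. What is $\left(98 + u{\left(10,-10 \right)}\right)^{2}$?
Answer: $144$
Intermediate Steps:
$M = \frac{3}{2}$ ($M = \frac{3 \cdot 1 \left(-5 + 6\right)}{2} = \frac{3 \cdot 1 \cdot 1}{2} = \frac{3}{2} \cdot 1 = \frac{3}{2} \approx 1.5$)
$u{\left(V,R \right)} = 5 + \frac{3 R}{2} + R V$ ($u{\left(V,R \right)} = \left(R V + \frac{3 R}{2}\right) + 5 = \left(\frac{3 R}{2} + R V\right) + 5 = 5 + \frac{3 R}{2} + R V$)
$\left(98 + u{\left(10,-10 \right)}\right)^{2} = \left(98 + \left(5 + \frac{3}{2} \left(-10\right) - 100\right)\right)^{2} = \left(98 - 110\right)^{2} = \left(-12\right)^{2} = 144$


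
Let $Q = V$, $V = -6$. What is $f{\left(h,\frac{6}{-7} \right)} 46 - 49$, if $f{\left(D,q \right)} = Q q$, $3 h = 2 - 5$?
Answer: $\frac{1313}{7} \approx 187.57$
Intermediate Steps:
$Q = -6$
$h = -1$ ($h = \frac{2 - 5}{3} = \frac{1}{3} \left(-3\right) = -1$)
$f{\left(D,q \right)} = - 6 q$
$f{\left(h,\frac{6}{-7} \right)} 46 - 49 = - 6 \frac{6}{-7} \cdot 46 - 49 = - 6 \cdot 6 \left(- \frac{1}{7}\right) 46 - 49 = \left(-6\right) \left(- \frac{6}{7}\right) 46 - 49 = \frac{36}{7} \cdot 46 - 49 = \frac{1656}{7} - 49 = \frac{1313}{7}$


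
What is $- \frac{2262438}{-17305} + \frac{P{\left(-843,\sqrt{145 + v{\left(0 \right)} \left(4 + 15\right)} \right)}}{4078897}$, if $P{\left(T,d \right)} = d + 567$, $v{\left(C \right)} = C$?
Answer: $\frac{9228261382821}{70585312585} + \frac{\sqrt{145}}{4078897} \approx 130.74$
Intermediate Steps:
$P{\left(T,d \right)} = 567 + d$
$- \frac{2262438}{-17305} + \frac{P{\left(-843,\sqrt{145 + v{\left(0 \right)} \left(4 + 15\right)} \right)}}{4078897} = - \frac{2262438}{-17305} + \frac{567 + \sqrt{145 + 0 \left(4 + 15\right)}}{4078897} = \left(-2262438\right) \left(- \frac{1}{17305}\right) + \left(567 + \sqrt{145 + 0 \cdot 19}\right) \frac{1}{4078897} = \frac{2262438}{17305} + \left(567 + \sqrt{145 + 0}\right) \frac{1}{4078897} = \frac{2262438}{17305} + \left(567 + \sqrt{145}\right) \frac{1}{4078897} = \frac{2262438}{17305} + \left(\frac{567}{4078897} + \frac{\sqrt{145}}{4078897}\right) = \frac{9228261382821}{70585312585} + \frac{\sqrt{145}}{4078897}$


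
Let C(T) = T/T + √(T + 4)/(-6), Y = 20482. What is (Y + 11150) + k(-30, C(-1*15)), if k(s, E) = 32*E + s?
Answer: 31634 - 16*I*√11/3 ≈ 31634.0 - 17.689*I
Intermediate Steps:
C(T) = 1 - √(4 + T)/6 (C(T) = 1 + √(4 + T)*(-⅙) = 1 - √(4 + T)/6)
k(s, E) = s + 32*E
(Y + 11150) + k(-30, C(-1*15)) = (20482 + 11150) + (-30 + 32*(1 - √(4 - 1*15)/6)) = 31632 + (-30 + 32*(1 - √(4 - 15)/6)) = 31632 + (-30 + 32*(1 - I*√11/6)) = 31632 + (-30 + (32 - 16*I*√11/3)) = 31632 + (2 - 16*I*√11/3) = 31634 - 16*I*√11/3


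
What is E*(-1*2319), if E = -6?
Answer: 13914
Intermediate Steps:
E*(-1*2319) = -(-6)*2319 = -6*(-2319) = 13914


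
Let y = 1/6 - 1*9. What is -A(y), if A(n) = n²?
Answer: -2809/36 ≈ -78.028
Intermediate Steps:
y = -53/6 (y = ⅙ - 9 = -53/6 ≈ -8.8333)
-A(y) = -(-53/6)² = -1*2809/36 = -2809/36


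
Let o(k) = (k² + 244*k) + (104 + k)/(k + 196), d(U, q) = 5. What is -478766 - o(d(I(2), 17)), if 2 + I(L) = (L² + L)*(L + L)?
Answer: -96482320/201 ≈ -4.8001e+5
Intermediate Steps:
I(L) = -2 + 2*L*(L + L²) (I(L) = -2 + (L² + L)*(L + L) = -2 + (L + L²)*(2*L) = -2 + 2*L*(L + L²))
o(k) = k² + 244*k + (104 + k)/(196 + k) (o(k) = (k² + 244*k) + (104 + k)/(196 + k) = k² + 244*k + (104 + k)/(196 + k))
-478766 - o(d(I(2), 17)) = -478766 - (104 + 5³ + 440*5² + 47825*5)/(196 + 5) = -478766 - (104 + 125 + 440*25 + 239125)/201 = -478766 - (104 + 125 + 11000 + 239125)/201 = -478766 - 250354/201 = -96482320/201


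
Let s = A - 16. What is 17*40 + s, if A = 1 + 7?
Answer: 672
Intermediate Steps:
A = 8
s = -8 (s = 8 - 16 = -8)
17*40 + s = 17*40 - 8 = 680 - 8 = 672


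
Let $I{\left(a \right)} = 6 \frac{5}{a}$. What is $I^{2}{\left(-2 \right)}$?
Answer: $225$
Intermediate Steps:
$I{\left(a \right)} = \frac{30}{a}$
$I^{2}{\left(-2 \right)} = \left(\frac{30}{-2}\right)^{2} = \left(30 \left(- \frac{1}{2}\right)\right)^{2} = \left(-15\right)^{2} = 225$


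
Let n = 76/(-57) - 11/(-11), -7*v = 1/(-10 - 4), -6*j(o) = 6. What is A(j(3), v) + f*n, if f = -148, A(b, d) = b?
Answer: 145/3 ≈ 48.333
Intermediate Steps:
j(o) = -1 (j(o) = -⅙*6 = -1)
v = 1/98 (v = -1/(7*(-10 - 4)) = -⅐/(-14) = -⅐*(-1/14) = 1/98 ≈ 0.010204)
n = -⅓ (n = 76*(-1/57) - 11*(-1/11) = -4/3 + 1 = -⅓ ≈ -0.33333)
A(j(3), v) + f*n = -1 - 148*(-⅓) = -1 + 148/3 = 145/3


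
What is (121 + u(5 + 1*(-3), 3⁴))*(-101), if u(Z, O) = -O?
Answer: -4040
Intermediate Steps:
(121 + u(5 + 1*(-3), 3⁴))*(-101) = (121 - 1*3⁴)*(-101) = (121 - 1*81)*(-101) = (121 - 81)*(-101) = 40*(-101) = -4040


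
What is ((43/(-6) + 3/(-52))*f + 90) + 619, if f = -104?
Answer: 4381/3 ≈ 1460.3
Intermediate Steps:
((43/(-6) + 3/(-52))*f + 90) + 619 = ((43/(-6) + 3/(-52))*(-104) + 90) + 619 = ((43*(-⅙) + 3*(-1/52))*(-104) + 90) + 619 = ((-43/6 - 3/52)*(-104) + 90) + 619 = (-1127/156*(-104) + 90) + 619 = (2254/3 + 90) + 619 = 2524/3 + 619 = 4381/3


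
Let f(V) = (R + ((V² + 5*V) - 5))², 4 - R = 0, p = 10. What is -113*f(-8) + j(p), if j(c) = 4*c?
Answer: -59737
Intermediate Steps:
R = 4 (R = 4 - 1*0 = 4 + 0 = 4)
f(V) = (-1 + V² + 5*V)² (f(V) = (4 + ((V² + 5*V) - 5))² = (4 + (-5 + V² + 5*V))² = (-1 + V² + 5*V)²)
-113*f(-8) + j(p) = -113*(-1 + (-8)² + 5*(-8))² + 4*10 = -113*(-1 + 64 - 40)² + 40 = -113*23² + 40 = -113*529 + 40 = -59777 + 40 = -59737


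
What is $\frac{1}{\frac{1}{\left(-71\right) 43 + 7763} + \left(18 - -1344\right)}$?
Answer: $\frac{4710}{6415021} \approx 0.00073421$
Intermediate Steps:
$\frac{1}{\frac{1}{\left(-71\right) 43 + 7763} + \left(18 - -1344\right)} = \frac{1}{\frac{1}{-3053 + 7763} + \left(18 + 1344\right)} = \frac{1}{\frac{1}{4710} + 1362} = \frac{1}{\frac{6415021}{4710}} = \frac{4710}{6415021}$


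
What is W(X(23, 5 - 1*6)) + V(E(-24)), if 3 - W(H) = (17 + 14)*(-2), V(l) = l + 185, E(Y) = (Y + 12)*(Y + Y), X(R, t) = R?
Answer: 826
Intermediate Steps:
E(Y) = 2*Y*(12 + Y) (E(Y) = (12 + Y)*(2*Y) = 2*Y*(12 + Y))
V(l) = 185 + l
W(H) = 65 (W(H) = 3 - (17 + 14)*(-2) = 3 - 31*(-2) = 3 - 1*(-62) = 3 + 62 = 65)
W(X(23, 5 - 1*6)) + V(E(-24)) = 65 + (185 + 2*(-24)*(12 - 24)) = 65 + (185 + 2*(-24)*(-12)) = 65 + (185 + 576) = 65 + 761 = 826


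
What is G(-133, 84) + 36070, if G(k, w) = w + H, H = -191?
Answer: 35963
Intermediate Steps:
G(k, w) = -191 + w (G(k, w) = w - 191 = -191 + w)
G(-133, 84) + 36070 = (-191 + 84) + 36070 = -107 + 36070 = 35963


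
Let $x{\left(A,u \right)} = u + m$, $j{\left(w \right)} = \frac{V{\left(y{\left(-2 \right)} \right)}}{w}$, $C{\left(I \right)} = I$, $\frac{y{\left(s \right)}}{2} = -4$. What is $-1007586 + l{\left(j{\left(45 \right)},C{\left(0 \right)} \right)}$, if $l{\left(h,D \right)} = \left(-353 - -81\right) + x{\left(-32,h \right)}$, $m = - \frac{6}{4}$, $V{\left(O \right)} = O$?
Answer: $- \frac{90707371}{90} \approx -1.0079 \cdot 10^{6}$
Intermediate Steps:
$y{\left(s \right)} = -8$ ($y{\left(s \right)} = 2 \left(-4\right) = -8$)
$m = - \frac{3}{2}$ ($m = \left(-6\right) \frac{1}{4} = - \frac{3}{2} \approx -1.5$)
$j{\left(w \right)} = - \frac{8}{w}$
$x{\left(A,u \right)} = - \frac{3}{2} + u$ ($x{\left(A,u \right)} = u - \frac{3}{2} = - \frac{3}{2} + u$)
$l{\left(h,D \right)} = - \frac{547}{2} + h$ ($l{\left(h,D \right)} = \left(-353 - -81\right) + \left(- \frac{3}{2} + h\right) = \left(-353 + 81\right) + \left(- \frac{3}{2} + h\right) = -272 + \left(- \frac{3}{2} + h\right) = - \frac{547}{2} + h$)
$-1007586 + l{\left(j{\left(45 \right)},C{\left(0 \right)} \right)} = -1007586 - \left(\frac{547}{2} + \frac{8}{45}\right) = -1007586 - \frac{24631}{90} = - \frac{90707371}{90}$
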